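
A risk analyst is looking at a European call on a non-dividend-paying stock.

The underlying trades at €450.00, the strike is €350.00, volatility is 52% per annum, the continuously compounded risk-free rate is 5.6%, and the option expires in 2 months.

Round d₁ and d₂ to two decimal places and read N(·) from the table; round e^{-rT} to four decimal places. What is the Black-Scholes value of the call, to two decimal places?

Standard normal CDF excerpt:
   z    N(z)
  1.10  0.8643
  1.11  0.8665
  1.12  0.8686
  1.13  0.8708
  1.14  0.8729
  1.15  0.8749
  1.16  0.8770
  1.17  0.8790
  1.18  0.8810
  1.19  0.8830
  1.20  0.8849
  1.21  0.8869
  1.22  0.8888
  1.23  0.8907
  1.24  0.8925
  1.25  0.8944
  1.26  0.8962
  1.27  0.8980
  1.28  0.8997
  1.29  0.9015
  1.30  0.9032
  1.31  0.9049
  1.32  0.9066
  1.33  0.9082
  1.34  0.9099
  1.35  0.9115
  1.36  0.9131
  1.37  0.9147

T = 0.1667;  σ√T = 0.2123
d₁ = [ln(450/350) + (0.056 + ½·0.52²)·0.1667] / (σ√T) = (0.2513 + 0.0319) / 0.2123 = 1.3339 → 1.33
d₂ = 1.3339 − 0.2123 = 1.1217 → 1.12
exp(−rT) = exp(−0.056·0.1667) = 0.9907
N(d₁) = N(1.33) = 0.9082;  N(d₂) = N(1.12) = 0.8686
C = 450·0.9082 − 350·0.9907·0.8686 = 408.6900 − 301.1827 = 107.5073

€107.51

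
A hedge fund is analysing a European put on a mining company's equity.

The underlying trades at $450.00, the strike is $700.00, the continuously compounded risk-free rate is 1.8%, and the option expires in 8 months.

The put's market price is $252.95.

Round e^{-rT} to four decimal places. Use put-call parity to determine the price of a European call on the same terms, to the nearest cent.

exp(−rT) = exp(−0.018·0.6667) = 0.9881
Put-call parity: C − P = S − K·e^(−rT) = 450 − 700·0.9881 = 450 − 691.6700 = -241.6700
C = P + (C − P) = 252.95 + (-241.6700) = 11.2800

$11.28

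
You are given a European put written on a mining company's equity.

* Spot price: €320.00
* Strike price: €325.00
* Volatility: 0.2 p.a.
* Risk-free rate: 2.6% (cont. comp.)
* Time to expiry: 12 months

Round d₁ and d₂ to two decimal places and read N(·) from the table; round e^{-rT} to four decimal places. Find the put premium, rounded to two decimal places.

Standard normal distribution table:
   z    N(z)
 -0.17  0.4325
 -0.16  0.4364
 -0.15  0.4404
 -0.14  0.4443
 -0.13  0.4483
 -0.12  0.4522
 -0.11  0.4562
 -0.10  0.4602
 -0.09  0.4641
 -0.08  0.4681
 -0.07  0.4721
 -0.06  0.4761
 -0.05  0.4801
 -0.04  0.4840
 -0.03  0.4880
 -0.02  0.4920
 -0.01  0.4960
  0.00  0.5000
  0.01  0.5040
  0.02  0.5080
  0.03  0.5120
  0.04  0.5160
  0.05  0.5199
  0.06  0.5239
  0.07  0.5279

€23.70

σ√T = 0.2 × 1.0000 = 0.2000
d₁ = [ln(320/325) + (0.026 + 0.2²/2)·1] / 0.2000 = [-0.0155 + 0.0460] / 0.2000 = 0.1525 ⇒ 0.15
d₂ = d₁ − σ√T = 0.1525 − 0.2000 = -0.0475 ⇒ -0.05
e^(−rT) = e^(−0.026·1) = 0.9743
N(−d₂) = N(0.05) = 0.5199;  N(−d₁) = N(-0.15) = 0.4404
P = 325·0.9743·0.5199 − 320·0.4404 = 164.6250 − 140.9280 = 23.6970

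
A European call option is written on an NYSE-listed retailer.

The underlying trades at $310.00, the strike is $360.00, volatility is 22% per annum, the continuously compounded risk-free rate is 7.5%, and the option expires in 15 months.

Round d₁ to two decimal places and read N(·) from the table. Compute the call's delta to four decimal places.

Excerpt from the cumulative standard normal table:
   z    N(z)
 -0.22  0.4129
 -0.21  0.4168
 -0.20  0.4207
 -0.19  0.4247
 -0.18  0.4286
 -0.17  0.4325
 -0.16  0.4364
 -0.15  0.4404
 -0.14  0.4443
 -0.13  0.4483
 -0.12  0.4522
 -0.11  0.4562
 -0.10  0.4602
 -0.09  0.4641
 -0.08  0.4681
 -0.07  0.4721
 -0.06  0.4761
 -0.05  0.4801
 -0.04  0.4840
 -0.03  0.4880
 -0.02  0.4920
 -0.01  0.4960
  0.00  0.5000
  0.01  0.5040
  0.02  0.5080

0.4602

σ√T = 0.22 × 1.1180 = 0.2460
d₁ = [ln(310/360) + (0.075 + 0.22²/2)·1.25] / 0.2460 = [-0.1495 + 0.1240] / 0.2460 = -0.1038 ⇒ -0.10
N(d₁) = N(-0.10) = 0.4602
Δ_call = N(d₁) = 0.4602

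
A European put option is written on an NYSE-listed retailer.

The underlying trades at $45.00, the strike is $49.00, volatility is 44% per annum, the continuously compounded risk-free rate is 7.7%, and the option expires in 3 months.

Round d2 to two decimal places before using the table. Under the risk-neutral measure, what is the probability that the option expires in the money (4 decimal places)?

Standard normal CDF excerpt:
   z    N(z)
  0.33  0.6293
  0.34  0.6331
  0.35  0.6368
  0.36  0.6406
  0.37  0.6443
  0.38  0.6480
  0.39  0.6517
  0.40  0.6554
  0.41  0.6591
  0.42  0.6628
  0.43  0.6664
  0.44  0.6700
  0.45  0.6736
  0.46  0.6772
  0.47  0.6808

σ√T = 0.44 × 0.5000 = 0.2200
d₁ = [ln(45/49) + (0.077 + 0.44²/2)·0.25] / 0.2200 = [-0.0852 + 0.0435] / 0.2200 = -0.1896 ≈ -0.19
d₂ = d₁ − σ√T = -0.1896 − 0.2200 = -0.4096 ≈ -0.41
Pr(exercise) under Q = N(−d₂) = N(0.41) = 0.6591

0.6591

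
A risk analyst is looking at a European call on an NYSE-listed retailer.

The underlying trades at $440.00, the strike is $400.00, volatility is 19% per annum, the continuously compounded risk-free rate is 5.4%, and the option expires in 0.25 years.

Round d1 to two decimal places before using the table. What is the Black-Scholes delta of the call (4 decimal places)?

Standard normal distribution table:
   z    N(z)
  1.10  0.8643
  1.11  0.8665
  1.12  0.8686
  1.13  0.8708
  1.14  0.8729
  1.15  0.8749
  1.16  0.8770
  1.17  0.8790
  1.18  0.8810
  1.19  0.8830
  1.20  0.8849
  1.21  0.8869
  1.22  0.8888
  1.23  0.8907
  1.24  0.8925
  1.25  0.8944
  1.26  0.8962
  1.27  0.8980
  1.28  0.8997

0.8830

σ√T = 0.19 × 0.5000 = 0.0950
d₁ = [ln(440/400) + (0.054 + 0.19²/2)·0.25] / 0.0950 = [0.0953 + 0.0180] / 0.0950 = 1.1929 ≈ 1.19
N(d₁) = N(1.19) = 0.8830
Δ_call = N(d₁) = 0.8830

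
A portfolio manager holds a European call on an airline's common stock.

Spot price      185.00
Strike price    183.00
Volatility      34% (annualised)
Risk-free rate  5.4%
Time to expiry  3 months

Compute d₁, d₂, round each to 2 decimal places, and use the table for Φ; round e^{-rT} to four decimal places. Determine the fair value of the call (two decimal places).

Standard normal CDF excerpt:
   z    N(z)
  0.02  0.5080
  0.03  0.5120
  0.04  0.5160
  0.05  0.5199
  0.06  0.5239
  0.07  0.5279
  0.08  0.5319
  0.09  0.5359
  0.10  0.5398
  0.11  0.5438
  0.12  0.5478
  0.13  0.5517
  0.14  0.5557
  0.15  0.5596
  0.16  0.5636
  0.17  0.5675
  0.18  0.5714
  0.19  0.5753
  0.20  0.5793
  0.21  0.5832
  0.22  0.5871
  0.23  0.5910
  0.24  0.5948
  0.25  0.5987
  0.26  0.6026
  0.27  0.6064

σ√T = 0.34 × 0.5000 = 0.1700
d₁ = [ln(185/183) + (0.054 + 0.34²/2)·0.25] / 0.1700 = [0.0109 + 0.0280] / 0.1700 = 0.2284 ≈ 0.23
d₂ = d₁ − σ√T = 0.2284 − 0.1700 = 0.0584 ≈ 0.06
exp(−rT) = exp(−0.054·0.25) = 0.9866
N(d₁) = N(0.23) = 0.5910;  N(d₂) = N(0.06) = 0.5239
C = 185·0.5910 − 183·0.9866·0.5239 = 109.3350 − 94.5890 = 14.7460

14.75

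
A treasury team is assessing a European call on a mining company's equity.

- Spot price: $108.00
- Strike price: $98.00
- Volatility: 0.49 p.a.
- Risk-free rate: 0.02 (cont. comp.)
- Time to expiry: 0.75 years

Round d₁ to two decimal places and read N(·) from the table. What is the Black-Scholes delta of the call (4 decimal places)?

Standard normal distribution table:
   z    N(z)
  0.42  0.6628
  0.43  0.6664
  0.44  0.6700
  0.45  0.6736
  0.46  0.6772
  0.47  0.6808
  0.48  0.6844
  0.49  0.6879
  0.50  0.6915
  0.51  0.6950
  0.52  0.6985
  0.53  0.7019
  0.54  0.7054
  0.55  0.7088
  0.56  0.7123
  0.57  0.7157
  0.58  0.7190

T = 0.75;  σ√T = 0.4244
ln(S/K) + (r + σ²/2)T = ln(108/98) + (0.02 + 0.49²/2)·0.75 = 0.0972 + 0.1050 = 0.2022
d₁ = 0.2022 / 0.4244 = 0.4765 ≈ 0.48
N(d₁) = N(0.48) = 0.6844
Δ_call = N(d₁) = 0.6844

0.6844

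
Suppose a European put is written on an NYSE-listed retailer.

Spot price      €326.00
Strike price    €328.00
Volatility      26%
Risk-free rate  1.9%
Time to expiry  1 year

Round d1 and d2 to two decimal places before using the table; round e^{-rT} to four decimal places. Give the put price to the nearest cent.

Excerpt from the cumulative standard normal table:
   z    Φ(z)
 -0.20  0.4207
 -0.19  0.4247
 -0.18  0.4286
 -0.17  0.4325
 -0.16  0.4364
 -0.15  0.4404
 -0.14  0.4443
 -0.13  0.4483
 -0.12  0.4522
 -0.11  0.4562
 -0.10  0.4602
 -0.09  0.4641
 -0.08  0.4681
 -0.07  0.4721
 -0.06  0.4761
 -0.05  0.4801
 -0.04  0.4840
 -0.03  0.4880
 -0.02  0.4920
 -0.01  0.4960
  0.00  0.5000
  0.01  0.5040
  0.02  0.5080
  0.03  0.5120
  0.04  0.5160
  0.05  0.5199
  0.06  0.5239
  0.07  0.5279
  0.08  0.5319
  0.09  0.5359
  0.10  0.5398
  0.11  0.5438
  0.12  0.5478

T = 1;  σ√T = 0.2600
d₁ = [ln(326/328) + (0.019 + 0.26²/2)·1] / 0.2600 = [-0.0061 + 0.0528] / 0.2600 = 0.1796 → 0.18
d₂ = d₁ − σ√T = 0.1796 − 0.2600 = -0.0804 → -0.08
e^(−rT) = e^(−0.019·1) = 0.9812
N(−d₂) = N(0.08) = 0.5319;  N(−d₁) = N(-0.18) = 0.4286
P = 328·0.9812·0.5319 − 326·0.4286 = 171.1833 − 139.7236 = 31.4597

€31.46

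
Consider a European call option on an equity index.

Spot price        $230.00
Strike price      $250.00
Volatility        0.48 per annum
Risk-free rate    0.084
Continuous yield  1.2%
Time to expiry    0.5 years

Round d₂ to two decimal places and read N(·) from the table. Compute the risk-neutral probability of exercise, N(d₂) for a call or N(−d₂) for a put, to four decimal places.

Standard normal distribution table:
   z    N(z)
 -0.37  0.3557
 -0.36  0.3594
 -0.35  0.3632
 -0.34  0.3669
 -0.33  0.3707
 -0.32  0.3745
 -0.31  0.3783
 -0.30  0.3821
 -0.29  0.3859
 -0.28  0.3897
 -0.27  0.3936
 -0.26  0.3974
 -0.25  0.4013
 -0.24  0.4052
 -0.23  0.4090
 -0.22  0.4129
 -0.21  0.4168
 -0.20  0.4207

0.3783

T = 0.5;  σ√T = 0.3394
ln(S/K) + (r − q + σ²/2)T = ln(230/250) + (0.084 − 0.012 + 0.48²/2)·0.5 = -0.0834 + 0.0936 = 0.0102
d₁ = 0.0102 / 0.3394 = 0.0301 → 0.03
d₂ = d₁ − σ√T = 0.0301 − 0.3394 = -0.3093 → -0.31
Pr(exercise) under Q = N(d₂) = 0.3783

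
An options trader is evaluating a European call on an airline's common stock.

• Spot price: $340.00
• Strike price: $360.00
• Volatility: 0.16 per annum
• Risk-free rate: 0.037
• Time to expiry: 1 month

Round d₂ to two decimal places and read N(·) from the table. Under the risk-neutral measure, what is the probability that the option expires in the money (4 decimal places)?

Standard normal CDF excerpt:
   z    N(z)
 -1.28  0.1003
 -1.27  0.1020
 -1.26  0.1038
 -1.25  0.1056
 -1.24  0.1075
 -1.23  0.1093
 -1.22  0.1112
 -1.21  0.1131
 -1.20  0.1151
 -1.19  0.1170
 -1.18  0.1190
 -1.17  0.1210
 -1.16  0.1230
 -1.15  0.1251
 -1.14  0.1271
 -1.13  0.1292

σ√T = 0.16 × 0.2887 = 0.0462
ln(S/K) + (r + σ²/2)T = ln(340/360) + (0.037 + 0.16²/2)·0.08333 = -0.0572 + 0.0041 = -0.0530
d₁ = -0.0530 / 0.0462 = -1.1477 ≈ -1.15
d₂ = d₁ − σ√T = -1.1477 − 0.0462 = -1.1939 ≈ -1.19
Risk-neutral Pr[S_T > K] = N(d₂) = N(-1.19) = 0.1170

0.1170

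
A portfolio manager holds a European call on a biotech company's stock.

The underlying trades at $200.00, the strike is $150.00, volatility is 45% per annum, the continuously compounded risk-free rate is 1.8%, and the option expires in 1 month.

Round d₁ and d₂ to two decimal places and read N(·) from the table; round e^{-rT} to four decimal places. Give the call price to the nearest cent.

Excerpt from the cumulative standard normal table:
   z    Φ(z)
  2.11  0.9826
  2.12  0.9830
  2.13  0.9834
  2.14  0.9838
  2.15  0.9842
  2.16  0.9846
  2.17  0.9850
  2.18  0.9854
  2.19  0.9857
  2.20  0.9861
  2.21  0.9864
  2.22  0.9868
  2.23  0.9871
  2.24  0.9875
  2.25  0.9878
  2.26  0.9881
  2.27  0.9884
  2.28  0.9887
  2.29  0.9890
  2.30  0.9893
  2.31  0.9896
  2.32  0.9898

$50.33

σ√T = 0.45 × 0.2887 = 0.1299
ln(S/K) + (r + σ²/2)T = ln(200/150) + (0.018 + 0.45²/2)·0.08333 = 0.2877 + 0.0099 = 0.2976
d₁ = 0.2976 / 0.1299 = 2.2911 which rounds to 2.29
d₂ = d₁ − σ√T = 2.2911 − 0.1299 = 2.1612 which rounds to 2.16
e^(−rT) = e^(−0.018·0.08333) = 0.9985
N(d₁) = N(2.29) = 0.9890;  N(d₂) = N(2.16) = 0.9846
C = 200·0.9890 − 150·0.9985·0.9846 = 197.8000 − 147.4685 = 50.3315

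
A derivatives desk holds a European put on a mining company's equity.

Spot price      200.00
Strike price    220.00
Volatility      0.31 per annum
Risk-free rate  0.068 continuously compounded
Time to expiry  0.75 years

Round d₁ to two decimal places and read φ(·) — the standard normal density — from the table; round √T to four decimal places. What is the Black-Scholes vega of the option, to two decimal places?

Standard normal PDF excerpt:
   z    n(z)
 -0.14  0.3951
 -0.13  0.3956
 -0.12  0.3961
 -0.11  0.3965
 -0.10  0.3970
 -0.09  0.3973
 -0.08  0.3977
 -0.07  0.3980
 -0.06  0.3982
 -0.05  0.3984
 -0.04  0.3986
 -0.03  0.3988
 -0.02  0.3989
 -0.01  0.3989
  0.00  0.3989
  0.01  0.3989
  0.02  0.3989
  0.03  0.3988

σ√T = 0.31·√0.75 = 0.2685
d₁ = [ln(200/220) + (0.068 + 0.31²/2)·0.75] / 0.2685 = [-0.0953 + 0.0870] / 0.2685 = -0.0308 → -0.03
√T = √0.75 = 0.8660
φ(d₁) = φ(-0.03) = 0.3988
vega = S·φ(d₁)·√T = 200·0.3988·0.8660 = 69.0722
(The call has the same vega.)

69.07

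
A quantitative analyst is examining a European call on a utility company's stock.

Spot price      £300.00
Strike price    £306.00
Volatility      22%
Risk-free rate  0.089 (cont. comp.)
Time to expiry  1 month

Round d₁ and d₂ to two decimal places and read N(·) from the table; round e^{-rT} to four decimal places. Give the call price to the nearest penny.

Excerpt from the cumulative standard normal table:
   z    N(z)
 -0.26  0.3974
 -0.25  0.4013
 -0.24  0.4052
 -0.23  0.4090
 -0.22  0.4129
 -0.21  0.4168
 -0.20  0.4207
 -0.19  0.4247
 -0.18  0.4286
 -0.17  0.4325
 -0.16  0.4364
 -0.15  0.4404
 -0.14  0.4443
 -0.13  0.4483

T = 0.08333;  σ√T = 0.0635
d₁ = [ln(300/306) + (0.089 + ½·0.22²)·0.08333] / (σ√T) = (-0.0198 + 0.0094) / 0.0635 = -0.1633 which rounds to -0.16
d₂ = -0.1633 − 0.0635 = -0.2268 which rounds to -0.23
exp(−rT) = exp(−0.089·0.08333) = 0.9926
N(d₁) = N(-0.16) = 0.4364;  N(d₂) = N(-0.23) = 0.4090
C = 300·0.4364 − 306·0.9926·0.4090 = 130.9200 − 124.2279 = 6.6921

£6.69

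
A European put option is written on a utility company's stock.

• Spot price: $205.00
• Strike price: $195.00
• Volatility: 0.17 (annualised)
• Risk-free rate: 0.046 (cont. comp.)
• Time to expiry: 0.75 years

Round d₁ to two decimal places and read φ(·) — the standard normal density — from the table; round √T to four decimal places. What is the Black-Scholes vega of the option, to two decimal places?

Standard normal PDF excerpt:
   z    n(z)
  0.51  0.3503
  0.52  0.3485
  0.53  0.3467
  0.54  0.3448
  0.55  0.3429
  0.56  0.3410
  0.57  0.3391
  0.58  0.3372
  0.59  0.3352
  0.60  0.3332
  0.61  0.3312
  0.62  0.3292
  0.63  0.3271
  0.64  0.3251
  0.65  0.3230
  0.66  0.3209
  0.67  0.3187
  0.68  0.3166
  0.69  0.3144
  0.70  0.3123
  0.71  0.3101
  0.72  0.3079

σ√T = 0.17·√0.75 = 0.1472
d₁ = [ln(205/195) + (0.046 + 0.17²/2)·0.75] / 0.1472 = [0.0500 + 0.0453] / 0.1472 = 0.6476 → 0.65
√T = √0.75 = 0.8660
φ(d₁) = φ(0.65) = 0.3230
vega = S·φ(d₁)·√T = 205·0.3230·0.8660 = 57.3422

57.34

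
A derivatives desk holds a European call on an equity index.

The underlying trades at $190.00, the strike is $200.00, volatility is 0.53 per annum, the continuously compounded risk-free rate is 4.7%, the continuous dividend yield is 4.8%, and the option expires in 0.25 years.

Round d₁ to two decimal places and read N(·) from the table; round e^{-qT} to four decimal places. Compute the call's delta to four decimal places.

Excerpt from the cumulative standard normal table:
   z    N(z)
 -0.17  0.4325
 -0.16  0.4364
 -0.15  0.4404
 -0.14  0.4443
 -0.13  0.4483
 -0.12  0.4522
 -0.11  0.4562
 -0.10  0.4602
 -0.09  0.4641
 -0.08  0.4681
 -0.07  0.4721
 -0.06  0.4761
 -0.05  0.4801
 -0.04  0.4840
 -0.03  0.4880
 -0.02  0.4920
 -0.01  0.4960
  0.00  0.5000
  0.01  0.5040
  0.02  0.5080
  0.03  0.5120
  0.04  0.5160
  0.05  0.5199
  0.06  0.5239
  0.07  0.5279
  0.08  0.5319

σ√T = 0.53·√0.25 = 0.2650
d₁ = [ln(190/200) + (0.047 − 0.048 + 0.53²/2)·0.25] / 0.2650 = [-0.0513 + 0.0349] / 0.2650 = -0.0620 ≈ -0.06
N(d₁) = N(-0.06) = 0.4761
Δ_call = exp(−qT)·N(d₁) = 0.9881·0.4761 = 0.4704

0.4704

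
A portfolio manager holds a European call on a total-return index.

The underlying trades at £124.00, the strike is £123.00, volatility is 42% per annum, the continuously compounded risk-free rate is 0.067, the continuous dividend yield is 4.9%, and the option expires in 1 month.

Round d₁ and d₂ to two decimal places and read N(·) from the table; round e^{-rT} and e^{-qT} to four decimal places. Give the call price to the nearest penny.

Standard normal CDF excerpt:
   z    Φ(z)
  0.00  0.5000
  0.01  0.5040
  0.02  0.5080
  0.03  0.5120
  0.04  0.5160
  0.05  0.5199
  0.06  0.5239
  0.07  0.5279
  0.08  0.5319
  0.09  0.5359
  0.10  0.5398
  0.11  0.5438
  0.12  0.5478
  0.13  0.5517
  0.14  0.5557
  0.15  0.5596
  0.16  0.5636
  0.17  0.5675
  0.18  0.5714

T = 0.08333;  σ√T = 0.1212
d₁ = [ln(124/123) + (0.067 − 0.049 + 0.42²/2)·0.08333] / 0.1212 = [0.0081 + 0.0088] / 0.1212 = 0.1398 → 0.14
d₂ = d₁ − σ√T = 0.1398 − 0.1212 = 0.0185 → 0.02
exp(−qT) = exp(−0.049·0.08333) = 0.9959;  exp(−rT) = exp(−0.067·0.08333) = 0.9944
N(d₁) = N(0.14) = 0.5557;  N(d₂) = N(0.02) = 0.5080
C = 124·0.9959·0.5557 − 123·0.9944·0.5080 = 68.6243 − 62.1341 = 6.4902

£6.49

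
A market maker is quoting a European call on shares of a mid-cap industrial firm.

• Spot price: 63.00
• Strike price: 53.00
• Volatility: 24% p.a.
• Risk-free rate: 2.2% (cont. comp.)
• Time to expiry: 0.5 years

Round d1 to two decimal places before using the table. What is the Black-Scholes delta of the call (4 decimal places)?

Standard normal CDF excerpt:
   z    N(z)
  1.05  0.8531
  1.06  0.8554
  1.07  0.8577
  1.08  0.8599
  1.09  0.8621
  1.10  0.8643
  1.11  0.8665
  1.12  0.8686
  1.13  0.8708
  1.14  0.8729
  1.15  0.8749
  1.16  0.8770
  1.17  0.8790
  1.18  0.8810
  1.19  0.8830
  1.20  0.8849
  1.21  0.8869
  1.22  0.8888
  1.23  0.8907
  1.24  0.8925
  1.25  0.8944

T = 0.5;  σ√T = 0.1697
d₁ = [ln(63/53) + (0.022 + 0.24²/2)·0.5] / 0.1697 = [0.1728 + 0.0254] / 0.1697 = 1.1682 ⇒ 1.17
N(d₁) = N(1.17) = 0.8790
Δ_call = N(d₁) = 0.8790

0.8790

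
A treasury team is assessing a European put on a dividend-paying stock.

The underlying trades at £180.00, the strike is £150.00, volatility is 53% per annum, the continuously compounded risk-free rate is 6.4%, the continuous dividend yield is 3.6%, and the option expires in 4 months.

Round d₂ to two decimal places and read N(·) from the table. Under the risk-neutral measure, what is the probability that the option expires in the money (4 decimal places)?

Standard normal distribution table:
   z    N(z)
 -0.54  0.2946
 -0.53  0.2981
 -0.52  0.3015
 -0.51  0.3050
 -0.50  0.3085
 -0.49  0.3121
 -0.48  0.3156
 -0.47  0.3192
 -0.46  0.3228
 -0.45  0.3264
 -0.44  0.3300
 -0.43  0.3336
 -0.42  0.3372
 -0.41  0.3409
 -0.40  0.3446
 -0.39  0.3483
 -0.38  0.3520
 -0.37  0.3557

0.3192

σ√T = 0.53·√0.3333 = 0.3060
d₁ = [ln(180/150) + (0.064 − 0.036 + 0.53²/2)·0.3333] / 0.3060 = [0.1823 + 0.0562] / 0.3060 = 0.7793 → 0.78
d₂ = d₁ − σ√T = 0.7793 − 0.3060 = 0.4733 → 0.47
Risk-neutral Pr[S_T < K] = N(−d₂) = N(-0.47) = 0.3192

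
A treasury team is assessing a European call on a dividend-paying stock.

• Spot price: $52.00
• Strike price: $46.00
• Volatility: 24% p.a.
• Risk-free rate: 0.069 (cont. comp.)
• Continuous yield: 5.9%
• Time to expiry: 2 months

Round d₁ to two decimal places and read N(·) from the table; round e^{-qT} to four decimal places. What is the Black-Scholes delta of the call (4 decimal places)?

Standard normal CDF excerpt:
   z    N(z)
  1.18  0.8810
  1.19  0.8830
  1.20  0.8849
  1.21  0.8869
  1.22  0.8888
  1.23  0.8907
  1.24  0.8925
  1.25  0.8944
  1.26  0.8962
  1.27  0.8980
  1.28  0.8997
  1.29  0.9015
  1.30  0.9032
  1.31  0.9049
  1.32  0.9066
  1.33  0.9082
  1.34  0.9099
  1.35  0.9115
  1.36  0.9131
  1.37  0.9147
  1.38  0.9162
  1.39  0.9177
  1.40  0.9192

σ√T = 0.24·√0.1667 = 0.0980
ln(S/K) + (r − q + σ²/2)T = ln(52/46) + (0.069 − 0.059 + 0.24²/2)·0.1667 = 0.1226 + 0.0065 = 0.1291
d₁ = 0.1291 / 0.0980 = 1.3173 which rounds to 1.32
N(d₁) = N(1.32) = 0.9066
Δ_call = exp(−qT)·N(d₁) = 0.9902·0.9066 = 0.8977

0.8977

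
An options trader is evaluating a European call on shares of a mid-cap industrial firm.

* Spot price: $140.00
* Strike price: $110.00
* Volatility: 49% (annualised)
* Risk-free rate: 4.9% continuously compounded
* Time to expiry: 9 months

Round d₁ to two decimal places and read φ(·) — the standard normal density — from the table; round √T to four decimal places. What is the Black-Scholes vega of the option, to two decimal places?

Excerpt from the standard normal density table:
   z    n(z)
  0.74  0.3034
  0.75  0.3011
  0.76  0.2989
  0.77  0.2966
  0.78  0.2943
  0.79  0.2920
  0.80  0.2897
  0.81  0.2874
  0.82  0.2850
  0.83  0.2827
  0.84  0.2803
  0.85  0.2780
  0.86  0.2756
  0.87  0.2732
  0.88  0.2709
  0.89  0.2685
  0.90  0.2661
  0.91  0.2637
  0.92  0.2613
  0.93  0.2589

33.12

σ√T = 0.49·√0.75 = 0.4244
d₁ = [ln(140/110) + (0.049 + ½·0.49²)·0.75] / (σ√T) = (0.2412 + 0.1268) / 0.4244 = 0.8671 ⇒ 0.87
√T = √0.75 = 0.8660
φ(d₁) = φ(0.87) = 0.2732
vega = S·φ(d₁)·√T = 140·0.2732·0.8660 = 33.1228
(Call and put vega coincide under Black-Scholes.)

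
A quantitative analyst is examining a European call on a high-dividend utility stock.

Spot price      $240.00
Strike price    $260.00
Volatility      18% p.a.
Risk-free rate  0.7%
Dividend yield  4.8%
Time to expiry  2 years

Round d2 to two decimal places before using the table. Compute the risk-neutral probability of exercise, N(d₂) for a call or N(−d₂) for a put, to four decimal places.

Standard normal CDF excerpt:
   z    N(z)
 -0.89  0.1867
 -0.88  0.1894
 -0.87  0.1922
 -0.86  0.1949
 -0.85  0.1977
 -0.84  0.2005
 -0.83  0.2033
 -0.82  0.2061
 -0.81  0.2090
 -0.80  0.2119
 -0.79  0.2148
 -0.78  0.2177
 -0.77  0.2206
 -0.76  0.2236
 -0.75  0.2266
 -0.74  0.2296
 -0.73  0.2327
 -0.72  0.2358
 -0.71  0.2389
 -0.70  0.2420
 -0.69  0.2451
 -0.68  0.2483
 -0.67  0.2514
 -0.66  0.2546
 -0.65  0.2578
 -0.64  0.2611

σ√T = 0.18 × 1.4142 = 0.2546
ln(S/K) + (r − q + σ²/2)T = ln(240/260) + (0.007 − 0.048 + 0.18²/2)·2 = -0.0800 − 0.0496 = -0.1296
d₁ = -0.1296 / 0.2546 = -0.5093 ≈ -0.51
d₂ = d₁ − σ√T = -0.5093 − 0.2546 = -0.7638 ≈ -0.76
Pr(exercise) under Q = N(d₂) = 0.2236

0.2236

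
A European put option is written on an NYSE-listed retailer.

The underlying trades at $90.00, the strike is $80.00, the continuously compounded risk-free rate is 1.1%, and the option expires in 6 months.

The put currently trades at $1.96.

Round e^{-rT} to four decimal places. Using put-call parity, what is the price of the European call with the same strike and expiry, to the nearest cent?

exp(−rT) = exp(−0.011·0.5) = 0.9945
Put-call parity: C − P = S − K·e^(−rT) = 90 − 80·0.9945 = 90 − 79.5600 = 10.4400
C = P + (C − P) = 1.96 + (10.4400) = 12.4000

$12.40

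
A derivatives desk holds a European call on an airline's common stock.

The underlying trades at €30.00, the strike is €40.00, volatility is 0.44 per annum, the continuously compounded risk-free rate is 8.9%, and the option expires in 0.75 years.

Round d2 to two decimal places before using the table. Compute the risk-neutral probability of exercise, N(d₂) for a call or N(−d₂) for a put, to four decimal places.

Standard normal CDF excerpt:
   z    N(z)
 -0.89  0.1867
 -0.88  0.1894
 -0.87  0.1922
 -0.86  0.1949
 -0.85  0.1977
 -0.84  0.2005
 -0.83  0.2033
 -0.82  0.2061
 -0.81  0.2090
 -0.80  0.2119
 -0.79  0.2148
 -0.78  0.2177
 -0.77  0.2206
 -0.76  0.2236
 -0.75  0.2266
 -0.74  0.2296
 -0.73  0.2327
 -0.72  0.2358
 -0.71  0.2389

0.2206

σ√T = 0.44·√0.75 = 0.3811
d₁ = [ln(30/40) + (0.089 + 0.44²/2)·0.75] / 0.3811 = [-0.2877 + 0.1394] / 0.3811 = -0.3893 → -0.39
d₂ = d₁ − σ√T = -0.3893 − 0.3811 = -0.7703 → -0.77
Risk-neutral Pr[S_T > K] = N(d₂) = N(-0.77) = 0.2206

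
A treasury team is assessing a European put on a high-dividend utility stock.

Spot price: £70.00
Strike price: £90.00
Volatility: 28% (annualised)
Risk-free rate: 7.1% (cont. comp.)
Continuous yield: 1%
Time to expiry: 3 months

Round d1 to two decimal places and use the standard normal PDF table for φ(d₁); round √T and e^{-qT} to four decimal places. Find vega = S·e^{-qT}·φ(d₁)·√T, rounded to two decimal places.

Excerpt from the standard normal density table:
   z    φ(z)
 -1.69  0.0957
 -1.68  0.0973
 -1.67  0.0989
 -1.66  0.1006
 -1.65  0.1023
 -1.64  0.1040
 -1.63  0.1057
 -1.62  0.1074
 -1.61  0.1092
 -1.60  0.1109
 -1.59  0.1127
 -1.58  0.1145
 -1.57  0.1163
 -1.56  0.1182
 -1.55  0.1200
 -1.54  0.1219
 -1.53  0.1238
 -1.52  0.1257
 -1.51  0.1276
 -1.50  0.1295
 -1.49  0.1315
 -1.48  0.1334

σ√T = 0.28 × 0.5000 = 0.1400
d₁ = [ln(70/90) + (0.071 − 0.01 + 0.28²/2)·0.25] / 0.1400 = [-0.2513 + 0.0250] / 0.1400 = -1.6162 → -1.62
√T = √0.25 = 0.5000
φ(d₁) = φ(-1.62) = 0.1074
exp(−qT) = exp(−0.01·0.25) = 0.9975
vega = S·exp(−qT)·φ(d₁)·√T = 70·0.9975·0.1074·0.5000 = 3.7496

3.75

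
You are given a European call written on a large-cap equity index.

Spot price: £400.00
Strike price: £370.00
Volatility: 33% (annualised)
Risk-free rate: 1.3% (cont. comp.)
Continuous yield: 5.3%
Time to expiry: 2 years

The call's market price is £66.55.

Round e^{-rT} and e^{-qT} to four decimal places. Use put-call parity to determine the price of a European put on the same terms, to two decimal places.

£67.28

e^(−qT) = e^(−0.053·2) = 0.8994;  e^(−rT) = e^(−0.013·2) = 0.9743
Put-call parity: C − P = S·e^(−qT) − K·e^(−rT) = 400·0.8994 − 370·0.9743 = 359.7600 − 360.4910 = -0.7310
P = C − (C − P) = 66.55 − (-0.7310) = 67.2810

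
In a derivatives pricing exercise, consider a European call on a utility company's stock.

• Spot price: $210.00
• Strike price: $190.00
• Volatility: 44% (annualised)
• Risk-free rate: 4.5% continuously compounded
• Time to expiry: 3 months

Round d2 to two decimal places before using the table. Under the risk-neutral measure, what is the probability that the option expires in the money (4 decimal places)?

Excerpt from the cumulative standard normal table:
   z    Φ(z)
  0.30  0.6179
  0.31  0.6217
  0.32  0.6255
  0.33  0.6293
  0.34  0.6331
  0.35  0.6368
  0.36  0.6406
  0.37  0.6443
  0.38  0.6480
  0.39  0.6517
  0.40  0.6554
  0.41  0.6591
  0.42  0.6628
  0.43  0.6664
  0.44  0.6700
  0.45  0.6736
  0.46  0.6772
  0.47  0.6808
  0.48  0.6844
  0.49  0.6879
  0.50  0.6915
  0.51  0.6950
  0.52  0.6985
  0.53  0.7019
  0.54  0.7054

T = 0.25;  σ√T = 0.2200
d₁ = [ln(210/190) + (0.045 + 0.44²/2)·0.25] / 0.2200 = [0.1001 + 0.0354] / 0.2200 = 0.6161 ⇒ 0.62
d₂ = d₁ − σ√T = 0.6161 − 0.2200 = 0.3961 ⇒ 0.40
Pr(exercise) under Q = N(d₂) = 0.6554

0.6554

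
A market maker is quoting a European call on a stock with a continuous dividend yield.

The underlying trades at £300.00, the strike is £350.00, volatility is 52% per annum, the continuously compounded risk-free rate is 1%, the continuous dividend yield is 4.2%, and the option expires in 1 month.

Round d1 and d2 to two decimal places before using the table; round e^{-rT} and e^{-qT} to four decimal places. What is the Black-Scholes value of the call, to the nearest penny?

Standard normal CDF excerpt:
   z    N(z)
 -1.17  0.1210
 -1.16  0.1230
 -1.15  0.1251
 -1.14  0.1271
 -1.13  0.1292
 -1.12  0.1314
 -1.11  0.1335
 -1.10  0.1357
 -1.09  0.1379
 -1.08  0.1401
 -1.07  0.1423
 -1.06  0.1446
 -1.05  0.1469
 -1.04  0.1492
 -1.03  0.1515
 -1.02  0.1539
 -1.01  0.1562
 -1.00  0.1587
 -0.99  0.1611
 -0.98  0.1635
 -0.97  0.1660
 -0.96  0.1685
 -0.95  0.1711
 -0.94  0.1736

£3.67

T = 0.08333;  σ√T = 0.1501
ln(S/K) + (r − q + σ²/2)T = ln(300/350) + (0.01 − 0.042 + 0.52²/2)·0.08333 = -0.1542 + 0.0086 = -0.1456
d₁ = -0.1456 / 0.1501 = -0.9696 ⇒ -0.97
d₂ = d₁ − σ√T = -0.9696 − 0.1501 = -1.1197 ⇒ -1.12
exp(−qT) = exp(−0.042·0.08333) = 0.9965;  exp(−rT) = exp(−0.01·0.08333) = 0.9992
N(d₁) = N(-0.97) = 0.1660;  N(d₂) = N(-1.12) = 0.1314
C = 300·0.9965·0.1660 − 350·0.9992·0.1314 = 49.6257 − 45.9532 = 3.6725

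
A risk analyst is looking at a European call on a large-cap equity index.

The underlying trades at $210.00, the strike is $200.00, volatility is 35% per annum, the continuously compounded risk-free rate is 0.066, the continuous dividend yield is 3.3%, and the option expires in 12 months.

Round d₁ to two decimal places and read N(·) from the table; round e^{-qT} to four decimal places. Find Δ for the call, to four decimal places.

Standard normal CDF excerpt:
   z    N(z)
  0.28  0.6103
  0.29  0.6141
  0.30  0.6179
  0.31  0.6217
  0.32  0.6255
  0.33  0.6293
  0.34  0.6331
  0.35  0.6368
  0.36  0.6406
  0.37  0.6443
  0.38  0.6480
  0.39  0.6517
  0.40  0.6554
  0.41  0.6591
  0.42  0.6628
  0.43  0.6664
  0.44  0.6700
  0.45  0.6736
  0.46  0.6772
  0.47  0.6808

0.6377

σ√T = 0.35 × 1.0000 = 0.3500
d₁ = [ln(210/200) + (0.066 − 0.033 + 0.35²/2)·1] / 0.3500 = [0.0488 + 0.0943] / 0.3500 = 0.4087 ⇒ 0.41
N(d₁) = N(0.41) = 0.6591
Δ_call = exp(−qT)·N(d₁) = 0.9675·0.6591 = 0.6377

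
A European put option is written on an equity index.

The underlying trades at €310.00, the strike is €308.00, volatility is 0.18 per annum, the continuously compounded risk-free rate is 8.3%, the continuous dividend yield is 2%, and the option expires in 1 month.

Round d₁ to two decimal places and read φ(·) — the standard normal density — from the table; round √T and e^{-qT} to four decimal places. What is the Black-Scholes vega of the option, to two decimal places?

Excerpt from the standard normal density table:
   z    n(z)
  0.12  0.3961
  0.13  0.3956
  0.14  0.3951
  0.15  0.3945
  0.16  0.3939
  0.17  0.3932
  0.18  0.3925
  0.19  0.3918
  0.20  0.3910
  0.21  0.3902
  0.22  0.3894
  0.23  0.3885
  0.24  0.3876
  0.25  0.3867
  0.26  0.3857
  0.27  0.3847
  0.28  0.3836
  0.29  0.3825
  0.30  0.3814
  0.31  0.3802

σ√T = 0.18·√0.08333 = 0.0520
d₁ = [ln(310/308) + (0.083 − 0.02 + 0.18²/2)·0.08333] / 0.0520 = [0.0065 + 0.0066] / 0.0520 = 0.2516 ≈ 0.25
√T = √0.08333 = 0.2887
φ(d₁) = φ(0.25) = 0.3867
e^(−qT) = e^(−0.02·0.08333) = 0.9983
vega = S·e^(−qT)·φ(d₁)·√T = 310·0.9983·0.3867·0.2887 = 34.5497

34.55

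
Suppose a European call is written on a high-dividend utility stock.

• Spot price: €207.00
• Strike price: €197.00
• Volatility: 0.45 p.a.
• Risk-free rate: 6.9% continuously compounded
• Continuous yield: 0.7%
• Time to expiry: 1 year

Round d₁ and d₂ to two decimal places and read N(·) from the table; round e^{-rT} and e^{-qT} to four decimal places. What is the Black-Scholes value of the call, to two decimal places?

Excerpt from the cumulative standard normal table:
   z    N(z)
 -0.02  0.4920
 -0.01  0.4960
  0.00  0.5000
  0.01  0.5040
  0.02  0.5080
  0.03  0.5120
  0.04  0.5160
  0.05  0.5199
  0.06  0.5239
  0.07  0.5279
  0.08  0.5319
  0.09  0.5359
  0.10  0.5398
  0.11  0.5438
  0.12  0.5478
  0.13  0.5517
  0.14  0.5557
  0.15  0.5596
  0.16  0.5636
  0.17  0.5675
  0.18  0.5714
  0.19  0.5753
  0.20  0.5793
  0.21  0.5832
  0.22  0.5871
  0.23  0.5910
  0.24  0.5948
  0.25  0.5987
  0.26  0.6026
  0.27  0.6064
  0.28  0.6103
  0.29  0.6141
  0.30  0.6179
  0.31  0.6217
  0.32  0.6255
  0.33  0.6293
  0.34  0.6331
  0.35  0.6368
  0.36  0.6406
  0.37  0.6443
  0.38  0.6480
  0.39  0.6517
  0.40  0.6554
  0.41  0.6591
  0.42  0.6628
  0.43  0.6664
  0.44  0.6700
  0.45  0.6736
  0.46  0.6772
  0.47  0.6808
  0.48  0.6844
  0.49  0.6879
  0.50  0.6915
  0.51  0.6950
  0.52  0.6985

σ√T = 0.45·√1 = 0.4500
d₁ = [ln(207/197) + (0.069 − 0.007 + 0.45²/2)·1] / 0.4500 = [0.0495 + 0.1633] / 0.4500 = 0.4728 → 0.47
d₂ = d₁ − σ√T = 0.4728 − 0.4500 = 0.0228 → 0.02
e^(−qT) = e^(−0.007·1) = 0.9930;  e^(−rT) = e^(−0.069·1) = 0.9333
N(d₁) = N(0.47) = 0.6808;  N(d₂) = N(0.02) = 0.5080
C = 207·0.9930·0.6808 − 197·0.9333·0.5080 = 139.9391 − 93.4009 = 46.5382

€46.54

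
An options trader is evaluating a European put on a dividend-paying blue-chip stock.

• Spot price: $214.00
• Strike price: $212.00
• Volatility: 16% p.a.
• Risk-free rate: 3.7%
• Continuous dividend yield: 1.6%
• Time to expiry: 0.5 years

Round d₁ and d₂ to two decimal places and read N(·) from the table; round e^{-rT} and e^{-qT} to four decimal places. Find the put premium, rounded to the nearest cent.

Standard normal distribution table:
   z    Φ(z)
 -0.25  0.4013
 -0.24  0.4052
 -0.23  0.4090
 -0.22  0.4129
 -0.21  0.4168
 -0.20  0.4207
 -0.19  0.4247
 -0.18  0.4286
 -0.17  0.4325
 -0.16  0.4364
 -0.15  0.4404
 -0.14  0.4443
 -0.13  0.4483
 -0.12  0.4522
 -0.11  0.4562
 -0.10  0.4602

σ√T = 0.16·√0.5 = 0.1131
d₁ = [ln(214/212) + (0.037 − 0.016 + 0.16²/2)·0.5] / 0.1131 = [0.0094 + 0.0169] / 0.1131 = 0.2324 ⇒ 0.23
d₂ = d₁ − σ√T = 0.2324 − 0.1131 = 0.1192 ⇒ 0.12
exp(−qT) = exp(−0.016·0.5) = 0.9920;  exp(−rT) = exp(−0.037·0.5) = 0.9817
N(−d₂) = N(-0.12) = 0.4522;  N(−d₁) = N(-0.23) = 0.4090
P = 212·0.9817·0.4522 − 214·0.9920·0.4090 = 94.1120 − 86.8258 = 7.2863

$7.29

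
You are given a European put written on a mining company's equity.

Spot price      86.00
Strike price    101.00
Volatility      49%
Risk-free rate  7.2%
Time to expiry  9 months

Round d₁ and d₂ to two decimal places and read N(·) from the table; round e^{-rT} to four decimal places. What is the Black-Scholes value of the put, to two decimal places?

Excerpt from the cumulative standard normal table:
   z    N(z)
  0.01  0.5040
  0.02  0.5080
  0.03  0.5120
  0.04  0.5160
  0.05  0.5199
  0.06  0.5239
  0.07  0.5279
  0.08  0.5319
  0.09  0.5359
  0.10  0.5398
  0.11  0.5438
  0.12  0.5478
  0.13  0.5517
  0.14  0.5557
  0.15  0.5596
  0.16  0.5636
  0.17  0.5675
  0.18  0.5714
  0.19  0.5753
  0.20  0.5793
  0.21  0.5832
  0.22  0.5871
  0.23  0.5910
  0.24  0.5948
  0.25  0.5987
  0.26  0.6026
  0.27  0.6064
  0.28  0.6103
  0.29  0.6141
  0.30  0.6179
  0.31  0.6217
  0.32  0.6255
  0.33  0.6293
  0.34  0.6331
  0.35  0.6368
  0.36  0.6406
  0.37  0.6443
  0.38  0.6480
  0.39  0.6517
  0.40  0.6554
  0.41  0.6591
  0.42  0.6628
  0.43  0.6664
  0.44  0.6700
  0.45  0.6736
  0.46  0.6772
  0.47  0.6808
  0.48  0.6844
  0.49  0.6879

σ√T = 0.49 × 0.8660 = 0.4244
d₁ = [ln(86/101) + (0.072 + ½·0.49²)·0.75] / (σ√T) = (-0.1608 + 0.1440) / 0.4244 = -0.0394 ≈ -0.04
d₂ = -0.0394 − 0.4244 = -0.4638 ≈ -0.46
e^(−rT) = e^(−0.072·0.75) = 0.9474
N(−d₂) = N(0.46) = 0.6772;  N(−d₁) = N(0.04) = 0.5160
P = 101·0.9474·0.6772 − 86·0.5160 = 64.7995 − 44.3760 = 20.4235

20.42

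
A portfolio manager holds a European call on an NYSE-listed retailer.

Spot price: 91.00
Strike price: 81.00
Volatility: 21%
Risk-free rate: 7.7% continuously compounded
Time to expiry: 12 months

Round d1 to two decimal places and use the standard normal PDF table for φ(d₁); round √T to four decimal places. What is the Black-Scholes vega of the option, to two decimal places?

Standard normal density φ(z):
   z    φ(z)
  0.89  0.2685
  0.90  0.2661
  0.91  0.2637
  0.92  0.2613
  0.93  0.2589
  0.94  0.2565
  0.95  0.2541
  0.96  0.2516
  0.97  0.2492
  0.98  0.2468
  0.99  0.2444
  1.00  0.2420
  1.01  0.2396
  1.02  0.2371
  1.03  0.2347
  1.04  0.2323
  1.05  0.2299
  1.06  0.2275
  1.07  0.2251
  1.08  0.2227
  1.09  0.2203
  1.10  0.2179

σ√T = 0.21 × 1.0000 = 0.2100
ln(S/K) + (r + σ²/2)T = ln(91/81) + (0.077 + 0.21²/2)·1 = 0.1164 + 0.0990 = 0.2155
d₁ = 0.2155 / 0.2100 = 1.0260 ⇒ 1.03
√T = √1 = 1.0000
φ(d₁) = φ(1.03) = 0.2347
vega = S·φ(d₁)·√T = 91·0.2347·1.0000 = 21.3577

21.36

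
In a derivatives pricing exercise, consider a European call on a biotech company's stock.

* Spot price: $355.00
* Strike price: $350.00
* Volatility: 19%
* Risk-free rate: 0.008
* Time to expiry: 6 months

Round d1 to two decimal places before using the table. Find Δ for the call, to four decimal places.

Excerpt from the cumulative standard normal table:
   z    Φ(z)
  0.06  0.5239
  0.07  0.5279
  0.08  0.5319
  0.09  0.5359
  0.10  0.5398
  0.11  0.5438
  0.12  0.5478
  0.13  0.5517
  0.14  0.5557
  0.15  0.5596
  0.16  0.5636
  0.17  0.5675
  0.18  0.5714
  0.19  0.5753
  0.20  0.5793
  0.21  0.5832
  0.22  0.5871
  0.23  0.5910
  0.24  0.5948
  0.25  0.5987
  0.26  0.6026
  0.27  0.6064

σ√T = 0.19·√0.5 = 0.1344
d₁ = [ln(355/350) + (0.008 + 0.19²/2)·0.5] / 0.1344 = [0.0142 + 0.0130] / 0.1344 = 0.2025 ⇒ 0.20
N(d₁) = N(0.20) = 0.5793
Δ_call = N(d₁) = 0.5793

0.5793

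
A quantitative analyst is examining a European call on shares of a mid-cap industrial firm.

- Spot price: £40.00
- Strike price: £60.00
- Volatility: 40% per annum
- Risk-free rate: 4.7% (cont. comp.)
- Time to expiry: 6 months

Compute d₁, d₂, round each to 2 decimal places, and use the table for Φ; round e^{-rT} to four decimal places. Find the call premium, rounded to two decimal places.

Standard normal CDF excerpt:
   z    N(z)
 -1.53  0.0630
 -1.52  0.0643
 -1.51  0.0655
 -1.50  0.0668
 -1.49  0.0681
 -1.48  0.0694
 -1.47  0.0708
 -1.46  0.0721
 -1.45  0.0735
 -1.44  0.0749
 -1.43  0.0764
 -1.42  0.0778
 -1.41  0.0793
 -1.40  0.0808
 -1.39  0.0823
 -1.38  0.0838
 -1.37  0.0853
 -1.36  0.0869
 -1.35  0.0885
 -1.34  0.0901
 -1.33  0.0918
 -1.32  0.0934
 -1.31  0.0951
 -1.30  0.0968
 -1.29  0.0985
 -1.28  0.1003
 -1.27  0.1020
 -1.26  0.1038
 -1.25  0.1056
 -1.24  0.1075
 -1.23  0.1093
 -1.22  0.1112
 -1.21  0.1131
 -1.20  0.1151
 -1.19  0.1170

£0.53

σ√T = 0.4 × 0.7071 = 0.2828
d₁ = [ln(40/60) + (0.047 + 0.4²/2)·0.5] / 0.2828 = [-0.4055 + 0.0635] / 0.2828 = -1.2090 which rounds to -1.21
d₂ = d₁ − σ√T = -1.2090 − 0.2828 = -1.4919 which rounds to -1.49
exp(−rT) = exp(−0.047·0.5) = 0.9768
N(d₁) = N(-1.21) = 0.1131;  N(d₂) = N(-1.49) = 0.0681
C = 40·0.1131 − 60·0.9768·0.0681 = 4.5240 − 3.9912 = 0.5328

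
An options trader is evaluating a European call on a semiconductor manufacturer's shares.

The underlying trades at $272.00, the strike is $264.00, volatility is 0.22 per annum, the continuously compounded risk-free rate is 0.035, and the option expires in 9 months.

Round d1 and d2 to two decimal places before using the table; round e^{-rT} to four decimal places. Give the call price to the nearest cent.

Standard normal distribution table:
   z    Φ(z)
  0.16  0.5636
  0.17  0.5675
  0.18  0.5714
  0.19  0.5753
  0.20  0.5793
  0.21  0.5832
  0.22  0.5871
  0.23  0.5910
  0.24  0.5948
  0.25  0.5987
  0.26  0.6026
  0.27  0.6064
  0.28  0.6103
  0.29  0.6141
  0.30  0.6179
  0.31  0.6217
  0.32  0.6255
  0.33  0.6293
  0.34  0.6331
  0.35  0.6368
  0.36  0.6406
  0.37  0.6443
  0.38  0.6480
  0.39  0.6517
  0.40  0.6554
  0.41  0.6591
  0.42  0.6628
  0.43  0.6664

T = 0.75;  σ√T = 0.1905
d₁ = [ln(272/264) + (0.035 + 0.22²/2)·0.75] / 0.1905 = [0.0299 + 0.0444] / 0.1905 = 0.3897 ≈ 0.39
d₂ = d₁ − σ√T = 0.3897 − 0.1905 = 0.1992 ≈ 0.20
e^(−rT) = e^(−0.035·0.75) = 0.9741
N(d₁) = N(0.39) = 0.6517;  N(d₂) = N(0.20) = 0.5793
C = 272·0.6517 − 264·0.9741·0.5793 = 177.2624 − 148.9742 = 28.2882

$28.29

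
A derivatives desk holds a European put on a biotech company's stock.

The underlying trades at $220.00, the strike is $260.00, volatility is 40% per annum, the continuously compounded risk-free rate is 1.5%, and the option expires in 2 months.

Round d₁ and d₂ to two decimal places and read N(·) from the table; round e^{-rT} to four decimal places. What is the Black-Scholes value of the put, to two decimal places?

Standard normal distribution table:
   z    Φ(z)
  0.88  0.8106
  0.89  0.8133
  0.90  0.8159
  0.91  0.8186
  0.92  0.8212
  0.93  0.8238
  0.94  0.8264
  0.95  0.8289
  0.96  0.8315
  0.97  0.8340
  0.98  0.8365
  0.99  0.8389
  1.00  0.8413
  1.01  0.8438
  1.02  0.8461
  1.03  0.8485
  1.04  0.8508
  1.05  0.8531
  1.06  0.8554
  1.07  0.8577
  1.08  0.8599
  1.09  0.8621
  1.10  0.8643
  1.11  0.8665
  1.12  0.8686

$42.35

σ√T = 0.4 × 0.4082 = 0.1633
d₁ = [ln(220/260) + (0.015 + 0.4²/2)·0.1667] / 0.1633 = [-0.1671 + 0.0158] / 0.1633 = -0.9260 ≈ -0.93
d₂ = d₁ − σ√T = -0.9260 − 0.1633 = -1.0893 ≈ -1.09
e^(−rT) = e^(−0.015·0.1667) = 0.9975
P = 260·0.9975·N(1.09) − 220·N(0.93) = 260·0.9975·0.8621 − 220·0.8238 = 223.5856 − 181.2360 = 42.3496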